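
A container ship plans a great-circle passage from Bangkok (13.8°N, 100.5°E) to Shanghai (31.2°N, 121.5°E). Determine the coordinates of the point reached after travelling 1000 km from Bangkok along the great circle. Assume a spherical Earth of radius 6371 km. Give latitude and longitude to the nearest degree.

Write both endpoints as unit vectors p₁, p₂ with components (cos φ cos λ, cos φ sin λ, sin φ).
The central angle between the endpoints is δ = arccos(p₁·p₂) ≈ 0.453 rad (26.0°). The total great-circle distance is δ·R ≈ 0.453 × 6371 ≈ 2887 km, so the target fraction is f = 1000/2887 ≈ 0.346.
Interpolate at f ≈ 0.346 with slerp weights a = sin((1−f)δ)/sin δ ≈ 0.667, b = sin(fδ)/sin δ ≈ 0.357.
p = a·p₁ + b·p₂ ≈ (-0.278, 0.897, 0.344); φ = arcsin(p_z) ≈ 20.12°, λ = atan2(p_y, p_x) ≈ 107.19°.

≈ 20°N, 107°E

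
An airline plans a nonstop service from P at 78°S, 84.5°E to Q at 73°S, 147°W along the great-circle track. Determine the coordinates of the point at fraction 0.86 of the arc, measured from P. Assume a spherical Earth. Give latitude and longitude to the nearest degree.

Write both endpoints as unit vectors p₁, p₂ with components (cos φ cos λ, cos φ sin λ, sin φ).
The central angle between the endpoints is δ = arccos(p₁·p₂) ≈ 0.457 rad (26.2°).
Interpolate at f = 0.86 with slerp weights a = sin((1−f)δ)/sin δ ≈ 0.145, b = sin(fδ)/sin δ ≈ 0.868.
p = a·p₁ + b·p₂ ≈ (-0.210, -0.108, -0.972); φ = arcsin(p_z) ≈ -76.34°, λ = atan2(p_y, p_x) ≈ -152.73°.

≈ 76°S, 153°W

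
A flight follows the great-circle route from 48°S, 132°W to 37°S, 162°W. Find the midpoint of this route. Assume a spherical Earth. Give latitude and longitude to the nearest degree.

≈ 43°S, 148°W

Convert each endpoint to a unit vector on the sphere (x = cos φ cos λ, y = cos φ sin λ, z = sin φ).
The central angle between the endpoints is δ = arccos(p₁·p₂) ≈ 0.427 rad (24.5°).
Interpolate at f = 1/2 with slerp weights a = sin((1−f)δ)/sin δ ≈ 0.512, b = sin(fδ)/sin δ ≈ 0.512.
p = a·p₁ + b·p₂ ≈ (-0.618, -0.381, -0.688); φ = arcsin(p_z) ≈ -43.48°, λ = atan2(p_y, p_x) ≈ -148.35°.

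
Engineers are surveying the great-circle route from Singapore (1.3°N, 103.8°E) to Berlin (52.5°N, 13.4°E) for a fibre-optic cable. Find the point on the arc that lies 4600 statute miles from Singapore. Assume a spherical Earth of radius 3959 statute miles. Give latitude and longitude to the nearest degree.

Write both endpoints as unit vectors p₁, p₂ with components (cos φ cos λ, cos φ sin λ, sin φ).
The central angle between the endpoints is δ = arccos(p₁·p₂) ≈ 1.557 rad (89.2°). The total great-circle distance is δ·R ≈ 1.557 × 3959 ≈ 6164 mi, so the target fraction is f = 4600/6164 ≈ 0.746.
Interpolate at f ≈ 0.746 with slerp weights a = sin((1−f)δ)/sin δ ≈ 0.385, b = sin(fδ)/sin δ ≈ 0.918.
p = a·p₁ + b·p₂ ≈ (0.452, 0.503, 0.737); φ = arcsin(p_z) ≈ 47.46°, λ = atan2(p_y, p_x) ≈ 48.09°.

≈ 47°N, 48°E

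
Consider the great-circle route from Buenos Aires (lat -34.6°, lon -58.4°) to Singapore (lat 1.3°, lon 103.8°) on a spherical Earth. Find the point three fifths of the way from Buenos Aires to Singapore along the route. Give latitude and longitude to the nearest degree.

From cos δ = sin φ₁ sin φ₂ + cos φ₁ cos φ₂ cos Δλ, the central angle is δ ≈ 2.492 rad (142.8°).
Interpolate at f = 3/5 with slerp weights a = sin((1−f)δ)/sin δ ≈ 1.389, b = sin(fδ)/sin δ ≈ 1.649.
p = a·p₁ + b·p₂ ≈ (0.206, 0.627, -0.751); φ = arcsin(p_z) ≈ -48.69°, λ = atan2(p_y, p_x) ≈ 71.84°.

≈ lat -49°, lon 72°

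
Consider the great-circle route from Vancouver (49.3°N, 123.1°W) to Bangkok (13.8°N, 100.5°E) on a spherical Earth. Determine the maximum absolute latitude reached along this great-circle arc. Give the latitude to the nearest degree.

≈ 63°N

The great circle lies in the plane with unit normal n̂ = (p₁ × p₂)/|p₁ × p₂|.
Here n̂_z ≈ -0.455; the vertex latitude is φ_max = arccos|n̂_z| ≈ 63.0°.
Check via Clairaut: cos φ_max = |cos φ₁| · sin C = cos(49.3°)·sin(44.2°) ≈ 0.455, again giving ≈ 63.0°.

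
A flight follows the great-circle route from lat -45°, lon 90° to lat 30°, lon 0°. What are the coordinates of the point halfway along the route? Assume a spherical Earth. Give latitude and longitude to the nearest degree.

≈ lat -10°, lon 39°

Write both endpoints as unit vectors p₁, p₂ with components (cos φ cos λ, cos φ sin λ, sin φ).
The central angle between the endpoints is δ = arccos(p₁·p₂) ≈ 1.932 rad (110.7°).
Interpolate at f = 1/2 with slerp weights a = sin((1−f)δ)/sin δ ≈ 0.879, b = sin(fδ)/sin δ ≈ 0.879.
p = a·p₁ + b·p₂ ≈ (0.762, 0.622, -0.182); φ = arcsin(p_z) ≈ -10.49°, λ = atan2(p_y, p_x) ≈ 39.23°.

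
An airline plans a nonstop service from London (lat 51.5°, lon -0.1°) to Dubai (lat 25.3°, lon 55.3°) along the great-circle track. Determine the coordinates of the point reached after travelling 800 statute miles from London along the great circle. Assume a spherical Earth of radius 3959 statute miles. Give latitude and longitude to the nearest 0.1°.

From cos δ = sin φ₁ sin φ₂ + cos φ₁ cos φ₂ cos Δλ, the central angle is δ ≈ 0.858 rad (49.2°). The total great-circle distance is δ·R ≈ 0.858 × 3959 ≈ 3396 mi, so the target fraction is f = 800/3396 ≈ 0.236.
Interpolate at f ≈ 0.236 with slerp weights a = sin((1−f)δ)/sin δ ≈ 0.806, b = sin(fδ)/sin δ ≈ 0.265.
p = a·p₁ + b·p₂ ≈ (0.638, 0.196, 0.744); φ = arcsin(p_z) ≈ 48.10°, λ = atan2(p_y, p_x) ≈ 17.09°.

≈ lat 48.1°, lon 17.1°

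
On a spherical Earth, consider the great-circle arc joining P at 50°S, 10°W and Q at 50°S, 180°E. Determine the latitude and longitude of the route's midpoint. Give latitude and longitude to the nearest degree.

Write both endpoints as unit vectors p₁, p₂ with components (cos φ cos λ, cos φ sin λ, sin φ).
The central angle between the endpoints is δ = arccos(p₁·p₂) ≈ 1.390 rad (79.6°).
Interpolate at f = 1/2 with slerp weights a = sin((1−f)δ)/sin δ ≈ 0.651, b = sin(fδ)/sin δ ≈ 0.651.
p = a·p₁ + b·p₂ ≈ (-0.006, -0.073, -0.997); φ = arcsin(p_z) ≈ -85.82°, λ = atan2(p_y, p_x) ≈ -95.00°.

≈ 86°S, 95°W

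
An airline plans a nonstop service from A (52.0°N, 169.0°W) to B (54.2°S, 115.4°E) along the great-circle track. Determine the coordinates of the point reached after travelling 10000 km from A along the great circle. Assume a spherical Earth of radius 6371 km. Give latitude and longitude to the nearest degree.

≈ (27°S, 142°E)

Write both endpoints as unit vectors p₁, p₂ with components (cos φ cos λ, cos φ sin λ, sin φ).
The central angle between the endpoints is δ = arccos(p₁·p₂) ≈ 2.153 rad (123.3°). The total great-circle distance is δ·R ≈ 2.153 × 6371 ≈ 13714 km, so the target fraction is f = 10000/13714 ≈ 0.729.
Interpolate at f ≈ 0.729 with slerp weights a = sin((1−f)δ)/sin δ ≈ 0.659, b = sin(fδ)/sin δ ≈ 1.197.
p = a·p₁ + b·p₂ ≈ (-0.699, 0.555, -0.452); φ = arcsin(p_z) ≈ -26.84°, λ = atan2(p_y, p_x) ≈ 141.53°.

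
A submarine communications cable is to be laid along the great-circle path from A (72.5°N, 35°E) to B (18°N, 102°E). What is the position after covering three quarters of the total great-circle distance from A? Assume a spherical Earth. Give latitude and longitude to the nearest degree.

The haversine formula gives a central angle δ ≈ 1.152 rad (66.0°) between the endpoints.
Interpolate at f = 3/4 with slerp weights a = sin((1−f)δ)/sin δ ≈ 0.311, b = sin(fδ)/sin δ ≈ 0.832.
p = a·p₁ + b·p₂ ≈ (-0.088, 0.828, 0.554); φ = arcsin(p_z) ≈ 33.63°, λ = atan2(p_y, p_x) ≈ 96.07°.

≈ (34°N, 96°E)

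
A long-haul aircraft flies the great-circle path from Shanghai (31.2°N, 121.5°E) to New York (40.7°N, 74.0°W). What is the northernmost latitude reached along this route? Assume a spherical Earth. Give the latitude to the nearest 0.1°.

The great circle lies in the plane with unit normal n̂ = (p₁ × p₂)/|p₁ × p₂|.
Here n̂_z ≈ +0.181; the vertex latitude is φ_max = arccos|n̂_z| ≈ 79.6°.
Check via Clairaut: cos φ_max = |cos φ₁| · sin C = cos(31.2°)·sin(12.2°) ≈ 0.181, again giving ≈ 79.6°.

≈ 79.6°N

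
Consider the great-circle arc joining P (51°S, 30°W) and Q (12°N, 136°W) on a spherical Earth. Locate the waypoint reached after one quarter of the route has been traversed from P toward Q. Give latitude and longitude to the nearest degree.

≈ (46°S, 71°W)

Write both endpoints as unit vectors p₁, p₂ with components (cos φ cos λ, cos φ sin λ, sin φ).
The central angle between the endpoints is δ = arccos(p₁·p₂) ≈ 1.908 rad (109.3°).
Interpolate at f = 1/4 with slerp weights a = sin((1−f)δ)/sin δ ≈ 1.050, b = sin(fδ)/sin δ ≈ 0.487.
p = a·p₁ + b·p₂ ≈ (0.230, -0.661, -0.714); φ = arcsin(p_z) ≈ -45.60°, λ = atan2(p_y, p_x) ≈ -70.85°.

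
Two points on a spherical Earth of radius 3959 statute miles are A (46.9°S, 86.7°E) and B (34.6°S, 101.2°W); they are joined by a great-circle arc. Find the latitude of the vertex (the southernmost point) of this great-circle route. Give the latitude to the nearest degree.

≈ 86°S

The great circle lies in the plane with unit normal n̂ = (p₁ × p₂)/|p₁ × p₂|.
Here n̂_z ≈ +0.078; the vertex latitude is φ_max = arccos|n̂_z| ≈ 85.5°.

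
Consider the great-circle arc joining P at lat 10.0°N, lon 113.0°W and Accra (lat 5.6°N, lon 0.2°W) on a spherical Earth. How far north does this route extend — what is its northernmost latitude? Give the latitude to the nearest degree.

≈ 14°N

The great circle lies in the plane with unit normal n̂ = (p₁ × p₂)/|p₁ × p₂|.
Here n̂_z ≈ +0.970; the vertex latitude is φ_max = arccos|n̂_z| ≈ 14.2°.
Check via Clairaut: cos φ_max = |cos φ₁| · sin C = cos(10.0°)·sin(79.9°) ≈ 0.970, again giving ≈ 14.2°.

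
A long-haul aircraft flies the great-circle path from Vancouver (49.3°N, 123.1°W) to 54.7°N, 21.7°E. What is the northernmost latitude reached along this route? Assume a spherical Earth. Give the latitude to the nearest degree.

The great circle lies in the plane with unit normal n̂ = (p₁ × p₂)/|p₁ × p₂|.
Here n̂_z ≈ +0.229; the vertex latitude is φ_max = arccos|n̂_z| ≈ 76.8°.

≈ 77°N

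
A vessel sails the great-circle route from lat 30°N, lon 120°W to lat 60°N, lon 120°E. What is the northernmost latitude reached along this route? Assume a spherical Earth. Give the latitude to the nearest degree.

The great circle lies in the plane with unit normal n̂ = (p₁ × p₂)/|p₁ × p₂|.
Here n̂_z ≈ -0.384; the vertex latitude is φ_max = arccos|n̂_z| ≈ 67.4°.
Check via Clairaut: cos φ_max = |cos φ₁| · sin C = cos(30.0°)·sin(26.3°) ≈ 0.384, again giving ≈ 67.4°.

≈ 67°N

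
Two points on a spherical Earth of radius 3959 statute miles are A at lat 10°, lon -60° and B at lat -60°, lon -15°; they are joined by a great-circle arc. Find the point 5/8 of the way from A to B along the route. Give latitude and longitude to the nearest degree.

The haversine formula gives a central angle δ ≈ 1.372 rad (78.6°) between the endpoints.
Interpolate at f = 5/8 with slerp weights a = sin((1−f)δ)/sin δ ≈ 0.502, b = sin(fδ)/sin δ ≈ 0.771.
p = a·p₁ + b·p₂ ≈ (0.620, -0.528, -0.581); φ = arcsin(p_z) ≈ -35.51°, λ = atan2(p_y, p_x) ≈ -40.43°.

≈ lat -36°, lon -40°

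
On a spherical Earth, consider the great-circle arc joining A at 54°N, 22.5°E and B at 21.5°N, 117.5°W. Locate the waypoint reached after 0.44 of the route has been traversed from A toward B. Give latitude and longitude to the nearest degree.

≈ 66°N, 68°W

From cos δ = sin φ₁ sin φ₂ + cos φ₁ cos φ₂ cos Δλ, the central angle is δ ≈ 1.694 rad (97.0°).
Interpolate at f = 0.44 with slerp weights a = sin((1−f)δ)/sin δ ≈ 0.819, b = sin(fδ)/sin δ ≈ 0.683.
p = a·p₁ + b·p₂ ≈ (0.151, -0.380, 0.913); φ = arcsin(p_z) ≈ 65.88°, λ = atan2(p_y, p_x) ≈ -68.31°.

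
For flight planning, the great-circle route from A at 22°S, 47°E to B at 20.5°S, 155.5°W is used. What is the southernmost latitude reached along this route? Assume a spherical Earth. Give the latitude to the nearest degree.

≈ 63°S

The great circle lies in the plane with unit normal n̂ = (p₁ × p₂)/|p₁ × p₂|.
Here n̂_z ≈ +0.448; the vertex latitude is φ_max = arccos|n̂_z| ≈ 63.4°.
Check via Clairaut: cos φ_max = |cos φ₁| · sin C = cos(22.0°)·sin(151.1°) ≈ 0.448, again giving ≈ 63.4°.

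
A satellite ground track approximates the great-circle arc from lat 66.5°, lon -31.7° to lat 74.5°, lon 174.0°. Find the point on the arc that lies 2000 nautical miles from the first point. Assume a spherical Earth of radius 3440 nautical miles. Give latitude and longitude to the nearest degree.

Write both endpoints as unit vectors p₁, p₂ with components (cos φ cos λ, cos φ sin λ, sin φ).
The central angle between the endpoints is δ = arccos(p₁·p₂) ≈ 0.664 rad (38.0°). The total great-circle distance is δ·R ≈ 0.664 × 3440 ≈ 2283 nmi, so the target fraction is f = 2000/2283 ≈ 0.876.
Interpolate at f ≈ 0.876 with slerp weights a = sin((1−f)δ)/sin δ ≈ 0.134, b = sin(fδ)/sin δ ≈ 0.891.
p = a·p₁ + b·p₂ ≈ (-0.192, -0.003, 0.981); φ = arcsin(p_z) ≈ 78.95°, λ = atan2(p_y, p_x) ≈ -179.08°.

≈ lat 79°, lon -179°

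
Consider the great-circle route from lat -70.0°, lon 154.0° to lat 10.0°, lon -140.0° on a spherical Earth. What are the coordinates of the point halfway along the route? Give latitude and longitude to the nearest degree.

≈ lat -33°, lon -156°

From cos δ = sin φ₁ sin φ₂ + cos φ₁ cos φ₂ cos Δλ, the central angle is δ ≈ 1.597 rad (91.5°).
Interpolate at f = 1/2 with slerp weights a = sin((1−f)δ)/sin δ ≈ 0.717, b = sin(fδ)/sin δ ≈ 0.717.
p = a·p₁ + b·p₂ ≈ (-0.761, -0.346, -0.549); φ = arcsin(p_z) ≈ -33.29°, λ = atan2(p_y, p_x) ≈ -155.54°.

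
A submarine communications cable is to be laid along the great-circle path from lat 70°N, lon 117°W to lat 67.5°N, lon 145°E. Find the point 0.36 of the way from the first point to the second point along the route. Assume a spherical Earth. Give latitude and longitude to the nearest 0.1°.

Write both endpoints as unit vectors p₁, p₂ with components (cos φ cos λ, cos φ sin λ, sin φ).
The central angle between the endpoints is δ = arccos(p₁·p₂) ≈ 0.555 rad (31.8°).
Interpolate at f = 0.36 with slerp weights a = sin((1−f)δ)/sin δ ≈ 0.660, b = sin(fδ)/sin δ ≈ 0.377.
p = a·p₁ + b·p₂ ≈ (-0.221, -0.118, 0.968); φ = arcsin(p_z) ≈ 75.50°, λ = atan2(p_y, p_x) ≈ -151.76°.

≈ lat 75.5°N, lon 151.8°W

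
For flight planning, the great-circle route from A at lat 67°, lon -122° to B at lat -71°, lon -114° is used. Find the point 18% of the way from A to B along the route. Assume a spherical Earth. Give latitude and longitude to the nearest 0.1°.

From cos δ = sin φ₁ sin φ₂ + cos φ₁ cos φ₂ cos Δλ, the central angle is δ ≈ 2.410 rad (138.1°).
Interpolate at f = 0.18 with slerp weights a = sin((1−f)δ)/sin δ ≈ 1.376, b = sin(fδ)/sin δ ≈ 0.630.
p = a·p₁ + b·p₂ ≈ (-0.368, -0.643, 0.671); φ = arcsin(p_z) ≈ 42.17°, λ = atan2(p_y, p_x) ≈ -119.79°.

≈ lat 42.2°, lon -119.8°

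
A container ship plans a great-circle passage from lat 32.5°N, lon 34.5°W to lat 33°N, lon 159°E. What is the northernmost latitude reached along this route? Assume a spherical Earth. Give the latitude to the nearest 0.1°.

≈ 79.6°N

The great circle lies in the plane with unit normal n̂ = (p₁ × p₂)/|p₁ × p₂|.
Here n̂_z ≈ -0.180; the vertex latitude is φ_max = arccos|n̂_z| ≈ 79.6°.
Check via Clairaut: cos φ_max = |cos φ₁| · sin C = cos(32.5°)·sin(12.3°) ≈ 0.180, again giving ≈ 79.6°.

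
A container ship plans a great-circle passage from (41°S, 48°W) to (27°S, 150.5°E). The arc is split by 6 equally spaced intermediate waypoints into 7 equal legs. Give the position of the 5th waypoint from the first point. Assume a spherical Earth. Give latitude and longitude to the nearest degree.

≈ (57°S, 165°E)

Write both endpoints as unit vectors p₁, p₂ with components (cos φ cos λ, cos φ sin λ, sin φ).
The central angle between the endpoints is δ = arccos(p₁·p₂) ≈ 1.918 rad (109.9°).
Interpolate at f = 5/7 with slerp weights a = sin((1−f)δ)/sin δ ≈ 0.554, b = sin(fδ)/sin δ ≈ 1.042.
p = a·p₁ + b·p₂ ≈ (-0.528, 0.146, -0.836); φ = arcsin(p_z) ≈ -56.76°, λ = atan2(p_y, p_x) ≈ 164.50°.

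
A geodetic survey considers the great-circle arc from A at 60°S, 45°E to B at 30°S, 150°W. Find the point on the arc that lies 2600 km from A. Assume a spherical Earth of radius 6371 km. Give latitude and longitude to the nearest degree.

The haversine formula gives a central angle δ ≈ 1.556 rad (89.2°) between the endpoints. The total great-circle distance is δ·R ≈ 1.556 × 6371 ≈ 9914 km, so the target fraction is f = 2600/9914 ≈ 0.262.
Interpolate at f ≈ 0.262 with slerp weights a = sin((1−f)δ)/sin δ ≈ 0.912, b = sin(fδ)/sin δ ≈ 0.397.
p = a·p₁ + b·p₂ ≈ (0.025, 0.151, -0.988); φ = arcsin(p_z) ≈ -81.22°, λ = atan2(p_y, p_x) ≈ 80.66°.

≈ 81°S, 81°E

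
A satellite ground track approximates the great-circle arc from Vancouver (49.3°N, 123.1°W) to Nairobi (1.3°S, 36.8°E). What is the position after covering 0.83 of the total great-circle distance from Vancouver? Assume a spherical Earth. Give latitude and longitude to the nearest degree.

The haversine formula gives a central angle δ ≈ 2.252 rad (129.0°) between the endpoints.
Interpolate at f = 0.83 with slerp weights a = sin((1−f)δ)/sin δ ≈ 0.481, b = sin(fδ)/sin δ ≈ 1.230.
p = a·p₁ + b·p₂ ≈ (0.814, 0.474, 0.336); φ = arcsin(p_z) ≈ 19.66°, λ = atan2(p_y, p_x) ≈ 30.23°.

≈ 20°N, 30°E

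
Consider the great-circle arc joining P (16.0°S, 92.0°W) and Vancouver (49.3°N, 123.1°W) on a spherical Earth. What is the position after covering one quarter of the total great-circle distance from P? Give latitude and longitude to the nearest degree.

≈ (1°N, 98°W)

From cos δ = sin φ₁ sin φ₂ + cos φ₁ cos φ₂ cos Δλ, the central angle is δ ≈ 1.237 rad (70.9°).
Interpolate at f = 1/4 with slerp weights a = sin((1−f)δ)/sin δ ≈ 0.847, b = sin(fδ)/sin δ ≈ 0.322.
p = a·p₁ + b·p₂ ≈ (-0.143, -0.990, 0.011); φ = arcsin(p_z) ≈ 0.61°, λ = atan2(p_y, p_x) ≈ -98.23°.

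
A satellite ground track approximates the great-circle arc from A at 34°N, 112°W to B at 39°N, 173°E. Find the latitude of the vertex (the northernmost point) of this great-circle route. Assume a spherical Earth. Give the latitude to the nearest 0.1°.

≈ 43.3°N

The great circle lies in the plane with unit normal n̂ = (p₁ × p₂)/|p₁ × p₂|.
Here n̂_z ≈ -0.728; the vertex latitude is φ_max = arccos|n̂_z| ≈ 43.3°.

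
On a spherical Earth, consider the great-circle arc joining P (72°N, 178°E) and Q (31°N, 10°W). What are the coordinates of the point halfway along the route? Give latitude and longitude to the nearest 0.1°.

≈ (69.3°N, 14.5°W)

Convert each endpoint to a unit vector on the sphere (x = cos φ cos λ, y = cos φ sin λ, z = sin φ).
The central angle between the endpoints is δ = arccos(p₁·p₂) ≈ 1.341 rad (76.8°).
Interpolate at f = 1/2 with slerp weights a = sin((1−f)δ)/sin δ ≈ 0.638, b = sin(fδ)/sin δ ≈ 0.638.
p = a·p₁ + b·p₂ ≈ (0.342, -0.088, 0.936); φ = arcsin(p_z) ≈ 69.34°, λ = atan2(p_y, p_x) ≈ -14.46°.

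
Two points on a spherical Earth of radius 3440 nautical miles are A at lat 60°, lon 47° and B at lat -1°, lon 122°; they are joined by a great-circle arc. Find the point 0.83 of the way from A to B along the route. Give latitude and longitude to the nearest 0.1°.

The haversine formula gives a central angle δ ≈ 1.456 rad (83.4°) between the endpoints.
Interpolate at f = 0.83 with slerp weights a = sin((1−f)δ)/sin δ ≈ 0.247, b = sin(fδ)/sin δ ≈ 0.941.
p = a·p₁ + b·p₂ ≈ (-0.415, 0.888, 0.197); φ = arcsin(p_z) ≈ 11.37°, λ = atan2(p_y, p_x) ≈ 115.02°.

≈ lat 11.4°, lon 115.0°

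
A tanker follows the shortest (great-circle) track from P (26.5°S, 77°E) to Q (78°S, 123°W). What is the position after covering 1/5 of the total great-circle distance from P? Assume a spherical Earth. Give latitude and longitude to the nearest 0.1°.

≈ (41.4°S, 78.5°E)

The haversine formula gives a central angle δ ≈ 1.306 rad (74.8°) between the endpoints.
Interpolate at f = 1/5 with slerp weights a = sin((1−f)δ)/sin δ ≈ 0.896, b = sin(fδ)/sin δ ≈ 0.268.
p = a·p₁ + b·p₂ ≈ (0.150, 0.735, -0.662); φ = arcsin(p_z) ≈ -41.42°, λ = atan2(p_y, p_x) ≈ 78.45°.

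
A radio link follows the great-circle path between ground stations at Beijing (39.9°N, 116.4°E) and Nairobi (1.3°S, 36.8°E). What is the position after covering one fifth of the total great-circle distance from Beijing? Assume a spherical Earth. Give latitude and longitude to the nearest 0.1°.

≈ (35.8°N, 96.0°E)

Convert each endpoint to a unit vector on the sphere (x = cos φ cos λ, y = cos φ sin λ, z = sin φ).
The central angle between the endpoints is δ = arccos(p₁·p₂) ≈ 1.447 rad (82.9°).
Interpolate at f = 1/5 with slerp weights a = sin((1−f)δ)/sin δ ≈ 0.923, b = sin(fδ)/sin δ ≈ 0.288.
p = a·p₁ + b·p₂ ≈ (-0.085, 0.806, 0.585); φ = arcsin(p_z) ≈ 35.83°, λ = atan2(p_y, p_x) ≈ 95.99°.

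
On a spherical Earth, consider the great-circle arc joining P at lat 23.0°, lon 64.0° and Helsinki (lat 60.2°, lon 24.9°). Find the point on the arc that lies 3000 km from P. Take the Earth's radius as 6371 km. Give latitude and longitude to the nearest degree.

Write both endpoints as unit vectors p₁, p₂ with components (cos φ cos λ, cos φ sin λ, sin φ).
The central angle between the endpoints is δ = arccos(p₁·p₂) ≈ 0.804 rad (46.0°). The total great-circle distance is δ·R ≈ 0.804 × 6371 ≈ 5120 km, so the target fraction is f = 3000/5120 ≈ 0.586.
Interpolate at f ≈ 0.586 with slerp weights a = sin((1−f)δ)/sin δ ≈ 0.454, b = sin(fδ)/sin δ ≈ 0.630.
p = a·p₁ + b·p₂ ≈ (0.467, 0.507, 0.724); φ = arcsin(p_z) ≈ 46.40°, λ = atan2(p_y, p_x) ≈ 47.36°.

≈ lat 46°, lon 47°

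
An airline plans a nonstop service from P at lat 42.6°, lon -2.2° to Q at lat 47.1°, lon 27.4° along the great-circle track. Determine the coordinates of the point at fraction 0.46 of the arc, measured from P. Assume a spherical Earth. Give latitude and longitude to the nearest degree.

≈ lat 46°, lon 11°

Write both endpoints as unit vectors p₁, p₂ with components (cos φ cos λ, cos φ sin λ, sin φ).
The central angle between the endpoints is δ = arccos(p₁·p₂) ≈ 0.372 rad (21.3°).
Interpolate at f = 0.46 with slerp weights a = sin((1−f)δ)/sin δ ≈ 0.549, b = sin(fδ)/sin δ ≈ 0.468.
p = a·p₁ + b·p₂ ≈ (0.687, 0.131, 0.715); φ = arcsin(p_z) ≈ 45.62°, λ = atan2(p_y, p_x) ≈ 10.82°.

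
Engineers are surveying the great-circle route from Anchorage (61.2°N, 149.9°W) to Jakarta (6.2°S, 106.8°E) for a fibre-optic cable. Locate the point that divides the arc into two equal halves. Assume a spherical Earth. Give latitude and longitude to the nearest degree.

≈ 38°N, 135°E

Convert each endpoint to a unit vector on the sphere (x = cos φ cos λ, y = cos φ sin λ, z = sin φ).
The central angle between the endpoints is δ = arccos(p₁·p₂) ≈ 1.777 rad (101.8°).
Interpolate at f = 1/2 with slerp weights a = sin((1−f)δ)/sin δ ≈ 0.793, b = sin(fδ)/sin δ ≈ 0.793.
p = a·p₁ + b·p₂ ≈ (-0.558, 0.563, 0.609); φ = arcsin(p_z) ≈ 37.53°, λ = atan2(p_y, p_x) ≈ 134.76°.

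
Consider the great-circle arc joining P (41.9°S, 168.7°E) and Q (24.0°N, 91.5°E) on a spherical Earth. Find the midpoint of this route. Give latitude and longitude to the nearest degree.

≈ (11°S, 125°E)

The haversine formula gives a central angle δ ≈ 1.692 rad (96.9°) between the endpoints.
Interpolate at f = 1/2 with slerp weights a = sin((1−f)δ)/sin δ ≈ 0.754, b = sin(fδ)/sin δ ≈ 0.754.
p = a·p₁ + b·p₂ ≈ (-0.569, 0.799, -0.197); φ = arcsin(p_z) ≈ -11.36°, λ = atan2(p_y, p_x) ≈ 125.44°.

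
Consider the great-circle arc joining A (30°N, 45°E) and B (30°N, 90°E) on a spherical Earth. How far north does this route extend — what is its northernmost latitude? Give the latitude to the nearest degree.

The great circle lies in the plane with unit normal n̂ = (p₁ × p₂)/|p₁ × p₂|.
Here n̂_z ≈ +0.848; the vertex latitude is φ_max = arccos|n̂_z| ≈ 32.0°.

≈ 32°N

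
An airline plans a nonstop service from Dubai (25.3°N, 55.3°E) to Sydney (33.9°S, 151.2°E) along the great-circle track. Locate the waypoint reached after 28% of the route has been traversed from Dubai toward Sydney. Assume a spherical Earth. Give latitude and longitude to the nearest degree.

Write both endpoints as unit vectors p₁, p₂ with components (cos φ cos λ, cos φ sin λ, sin φ).
The central angle between the endpoints is δ = arccos(p₁·p₂) ≈ 1.892 rad (108.4°).
Interpolate at f = 0.28 with slerp weights a = sin((1−f)δ)/sin δ ≈ 1.031, b = sin(fδ)/sin δ ≈ 0.532.
p = a·p₁ + b·p₂ ≈ (0.143, 0.979, 0.144); φ = arcsin(p_z) ≈ 8.26°, λ = atan2(p_y, p_x) ≈ 81.67°.

≈ 8°N, 82°E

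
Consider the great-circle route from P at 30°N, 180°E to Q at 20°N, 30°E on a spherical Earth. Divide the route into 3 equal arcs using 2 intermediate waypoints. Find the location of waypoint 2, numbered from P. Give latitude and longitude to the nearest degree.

≈ 52°N, 63°E

Write both endpoints as unit vectors p₁, p₂ with components (cos φ cos λ, cos φ sin λ, sin φ).
The central angle between the endpoints is δ = arccos(p₁·p₂) ≈ 2.134 rad (122.3°).
Interpolate at f = 2/3 with slerp weights a = sin((1−f)δ)/sin δ ≈ 0.772, b = sin(fδ)/sin δ ≈ 1.170.
p = a·p₁ + b·p₂ ≈ (0.283, 0.550, 0.786); φ = arcsin(p_z) ≈ 51.81°, λ = atan2(p_y, p_x) ≈ 62.73°.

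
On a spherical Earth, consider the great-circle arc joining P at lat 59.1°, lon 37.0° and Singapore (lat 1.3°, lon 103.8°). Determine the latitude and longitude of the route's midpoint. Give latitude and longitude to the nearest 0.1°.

Convert each endpoint to a unit vector on the sphere (x = cos φ cos λ, y = cos φ sin λ, z = sin φ).
The central angle between the endpoints is δ = arccos(p₁·p₂) ≈ 1.347 rad (77.2°).
Interpolate at f = 1/2 with slerp weights a = sin((1−f)δ)/sin δ ≈ 0.640, b = sin(fδ)/sin δ ≈ 0.640.
p = a·p₁ + b·p₂ ≈ (0.110, 0.819, 0.563); φ = arcsin(p_z) ≈ 34.29°, λ = atan2(p_y, p_x) ≈ 82.36°.

≈ lat 34.3°, lon 82.4°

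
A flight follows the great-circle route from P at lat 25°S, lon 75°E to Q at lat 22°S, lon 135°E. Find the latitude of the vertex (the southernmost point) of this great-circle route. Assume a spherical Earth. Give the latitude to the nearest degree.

The great circle lies in the plane with unit normal n̂ = (p₁ × p₂)/|p₁ × p₂|.
Here n̂_z ≈ +0.892; the vertex latitude is φ_max = arccos|n̂_z| ≈ 26.9°.
Check via Clairaut: cos φ_max = |cos φ₁| · sin C = cos(25.0°)·sin(100.1°) ≈ 0.892, again giving ≈ 26.9°.

≈ 27°S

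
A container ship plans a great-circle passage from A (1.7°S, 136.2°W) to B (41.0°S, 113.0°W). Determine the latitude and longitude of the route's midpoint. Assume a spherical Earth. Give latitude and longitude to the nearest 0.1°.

Write both endpoints as unit vectors p₁, p₂ with components (cos φ cos λ, cos φ sin λ, sin φ).
The central angle between the endpoints is δ = arccos(p₁·p₂) ≈ 0.777 rad (44.5°).
Interpolate at f = 1/2 with slerp weights a = sin((1−f)δ)/sin δ ≈ 0.540, b = sin(fδ)/sin δ ≈ 0.540.
p = a·p₁ + b·p₂ ≈ (-0.549, -0.749, -0.370); φ = arcsin(p_z) ≈ -21.75°, λ = atan2(p_y, p_x) ≈ -126.24°.

≈ (21.7°S, 126.2°W)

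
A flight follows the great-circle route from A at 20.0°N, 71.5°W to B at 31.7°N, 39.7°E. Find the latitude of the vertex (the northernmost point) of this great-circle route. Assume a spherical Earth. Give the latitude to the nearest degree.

The great circle lies in the plane with unit normal n̂ = (p₁ × p₂)/|p₁ × p₂|.
Here n̂_z ≈ +0.750; the vertex latitude is φ_max = arccos|n̂_z| ≈ 41.4°.

≈ 41°N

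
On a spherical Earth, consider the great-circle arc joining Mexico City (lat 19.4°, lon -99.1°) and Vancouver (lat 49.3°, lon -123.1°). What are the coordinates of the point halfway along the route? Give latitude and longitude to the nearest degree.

From cos δ = sin φ₁ sin φ₂ + cos φ₁ cos φ₂ cos Δλ, the central angle is δ ≈ 0.620 rad (35.5°).
Interpolate at f = 1/2 with slerp weights a = sin((1−f)δ)/sin δ ≈ 0.525, b = sin(fδ)/sin δ ≈ 0.525.
p = a·p₁ + b·p₂ ≈ (-0.265, -0.776, 0.572); φ = arcsin(p_z) ≈ 34.92°, λ = atan2(p_y, p_x) ≈ -108.88°.

≈ lat 35°, lon -109°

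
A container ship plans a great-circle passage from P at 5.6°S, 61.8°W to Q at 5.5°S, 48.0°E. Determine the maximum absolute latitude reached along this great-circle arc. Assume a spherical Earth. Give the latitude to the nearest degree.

≈ 10°S

The great circle lies in the plane with unit normal n̂ = (p₁ × p₂)/|p₁ × p₂|.
Here n̂_z ≈ +0.986; the vertex latitude is φ_max = arccos|n̂_z| ≈ 9.6°.
Check via Clairaut: cos φ_max = |cos φ₁| · sin C = cos(5.6°)·sin(97.8°) ≈ 0.986, again giving ≈ 9.6°.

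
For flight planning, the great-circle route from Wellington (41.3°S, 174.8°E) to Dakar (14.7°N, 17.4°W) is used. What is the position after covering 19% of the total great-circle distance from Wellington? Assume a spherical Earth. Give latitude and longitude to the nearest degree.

≈ 65°S, 156°W

Convert each endpoint to a unit vector on the sphere (x = cos φ cos λ, y = cos φ sin λ, z = sin φ).
The central angle between the endpoints is δ = arccos(p₁·p₂) ≈ 2.642 rad (151.4°).
Interpolate at f = 0.19 with slerp weights a = sin((1−f)δ)/sin δ ≈ 1.758, b = sin(fδ)/sin δ ≈ 1.004.
p = a·p₁ + b·p₂ ≈ (-0.388, -0.171, -0.906); φ = arcsin(p_z) ≈ -64.89°, λ = atan2(p_y, p_x) ≈ -156.27°.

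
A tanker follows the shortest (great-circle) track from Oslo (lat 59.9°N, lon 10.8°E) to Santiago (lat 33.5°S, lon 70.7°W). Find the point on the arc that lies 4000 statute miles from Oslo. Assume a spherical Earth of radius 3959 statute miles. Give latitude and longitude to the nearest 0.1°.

≈ lat 16.3°N, lon 42.4°W

Convert each endpoint to a unit vector on the sphere (x = cos φ cos λ, y = cos φ sin λ, z = sin φ).
The central angle between the endpoints is δ = arccos(p₁·p₂) ≈ 2.000 rad (114.6°). The total great-circle distance is δ·R ≈ 2.000 × 3959 ≈ 7916 mi, so the target fraction is f = 4000/7916 ≈ 0.505.
Interpolate at f ≈ 0.505 with slerp weights a = sin((1−f)δ)/sin δ ≈ 0.919, b = sin(fδ)/sin δ ≈ 0.931.
p = a·p₁ + b·p₂ ≈ (0.709, -0.647, 0.281); φ = arcsin(p_z) ≈ 16.31°, λ = atan2(p_y, p_x) ≈ -42.36°.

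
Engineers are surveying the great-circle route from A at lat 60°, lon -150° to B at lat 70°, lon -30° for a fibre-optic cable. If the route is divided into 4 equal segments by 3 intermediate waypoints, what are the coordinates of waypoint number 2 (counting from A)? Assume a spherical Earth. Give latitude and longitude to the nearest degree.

The haversine formula gives a central angle δ ≈ 0.755 rad (43.3°) between the endpoints.
Interpolate at f = 2/4 with slerp weights a = sin((1−f)δ)/sin δ ≈ 0.538, b = sin(fδ)/sin δ ≈ 0.538.
p = a·p₁ + b·p₂ ≈ (-0.074, -0.226, 0.971); φ = arcsin(p_z) ≈ 76.23°, λ = atan2(p_y, p_x) ≈ -108.00°.

≈ lat 76°, lon -108°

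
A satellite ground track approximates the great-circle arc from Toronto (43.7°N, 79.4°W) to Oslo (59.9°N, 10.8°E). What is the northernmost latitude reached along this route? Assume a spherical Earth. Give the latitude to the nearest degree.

The great circle lies in the plane with unit normal n̂ = (p₁ × p₂)/|p₁ × p₂|.
Here n̂_z ≈ +0.452; the vertex latitude is φ_max = arccos|n̂_z| ≈ 63.1°.
Check via Clairaut: cos φ_max = |cos φ₁| · sin C = cos(43.7°)·sin(38.7°) ≈ 0.452, again giving ≈ 63.1°.

≈ 63°N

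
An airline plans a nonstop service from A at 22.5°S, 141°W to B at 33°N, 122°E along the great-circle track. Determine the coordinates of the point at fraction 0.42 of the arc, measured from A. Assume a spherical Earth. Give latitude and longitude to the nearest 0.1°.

≈ 2.8°N, 179.4°W

Convert each endpoint to a unit vector on the sphere (x = cos φ cos λ, y = cos φ sin λ, z = sin φ).
The central angle between the endpoints is δ = arccos(p₁·p₂) ≈ 1.878 rad (107.6°).
Interpolate at f = 0.42 with slerp weights a = sin((1−f)δ)/sin δ ≈ 0.930, b = sin(fδ)/sin δ ≈ 0.745.
p = a·p₁ + b·p₂ ≈ (-0.999, -0.011, 0.050); φ = arcsin(p_z) ≈ 2.84°, λ = atan2(p_y, p_x) ≈ -179.36°.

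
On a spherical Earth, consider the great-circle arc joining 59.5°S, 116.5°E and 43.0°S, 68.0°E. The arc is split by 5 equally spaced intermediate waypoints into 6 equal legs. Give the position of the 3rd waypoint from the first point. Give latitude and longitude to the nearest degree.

The haversine formula gives a central angle δ ≈ 0.585 rad (33.5°) between the endpoints.
Interpolate at f = 3/6 with slerp weights a = sin((1−f)δ)/sin δ ≈ 0.522, b = sin(fδ)/sin δ ≈ 0.522.
p = a·p₁ + b·p₂ ≈ (0.025, 0.591, -0.806); φ = arcsin(p_z) ≈ -53.71°, λ = atan2(p_y, p_x) ≈ 87.60°.

≈ 54°S, 88°E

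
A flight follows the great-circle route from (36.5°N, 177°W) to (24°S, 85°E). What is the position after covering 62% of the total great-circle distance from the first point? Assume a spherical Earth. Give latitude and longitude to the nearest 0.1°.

≈ (1.2°N, 119.5°E)

The haversine formula gives a central angle δ ≈ 1.922 rad (110.1°) between the endpoints.
Interpolate at f = 0.62 with slerp weights a = sin((1−f)δ)/sin δ ≈ 0.711, b = sin(fδ)/sin δ ≈ 0.989.
p = a·p₁ + b·p₂ ≈ (-0.492, 0.871, 0.020); φ = arcsin(p_z) ≈ 1.16°, λ = atan2(p_y, p_x) ≈ 119.45°.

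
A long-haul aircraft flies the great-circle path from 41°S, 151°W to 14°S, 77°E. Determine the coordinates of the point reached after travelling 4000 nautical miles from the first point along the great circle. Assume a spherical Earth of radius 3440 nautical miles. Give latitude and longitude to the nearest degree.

Convert each endpoint to a unit vector on the sphere (x = cos φ cos λ, y = cos φ sin λ, z = sin φ).
The central angle between the endpoints is δ = arccos(p₁·p₂) ≈ 1.908 rad (109.3°). The total great-circle distance is δ·R ≈ 1.908 × 3440 ≈ 6565 nmi, so the target fraction is f = 4000/6565 ≈ 0.609.
Interpolate at f ≈ 0.609 with slerp weights a = sin((1−f)δ)/sin δ ≈ 0.719, b = sin(fδ)/sin δ ≈ 0.973.
p = a·p₁ + b·p₂ ≈ (-0.262, 0.657, -0.707); φ = arcsin(p_z) ≈ -45.00°, λ = atan2(p_y, p_x) ≈ 111.77°.

≈ 45°S, 112°E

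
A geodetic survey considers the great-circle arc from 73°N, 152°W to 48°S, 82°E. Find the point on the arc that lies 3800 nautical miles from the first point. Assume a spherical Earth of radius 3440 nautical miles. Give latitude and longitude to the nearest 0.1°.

≈ 30.2°N, 110.7°E

Write both endpoints as unit vectors p₁, p₂ with components (cos φ cos λ, cos φ sin λ, sin φ).
The central angle between the endpoints is δ = arccos(p₁·p₂) ≈ 2.542 rad (145.7°). The total great-circle distance is δ·R ≈ 2.542 × 3440 ≈ 8745 nmi, so the target fraction is f = 3800/8745 ≈ 0.435.
Interpolate at f ≈ 0.435 with slerp weights a = sin((1−f)δ)/sin δ ≈ 1.757, b = sin(fδ)/sin δ ≈ 1.583.
p = a·p₁ + b·p₂ ≈ (-0.306, 0.808, 0.503); φ = arcsin(p_z) ≈ 30.22°, λ = atan2(p_y, p_x) ≈ 110.74°.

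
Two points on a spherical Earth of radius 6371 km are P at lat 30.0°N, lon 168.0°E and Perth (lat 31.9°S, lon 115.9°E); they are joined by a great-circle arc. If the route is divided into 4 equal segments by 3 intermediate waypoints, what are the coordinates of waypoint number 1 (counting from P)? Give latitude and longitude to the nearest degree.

≈ lat 15°N, lon 154°E

Write both endpoints as unit vectors p₁, p₂ with components (cos φ cos λ, cos φ sin λ, sin φ).
The central angle between the endpoints is δ = arccos(p₁·p₂) ≈ 1.382 rad (79.2°).
Interpolate at f = 1/4 with slerp weights a = sin((1−f)δ)/sin δ ≈ 0.876, b = sin(fδ)/sin δ ≈ 0.345.
p = a·p₁ + b·p₂ ≈ (-0.870, 0.421, 0.256); φ = arcsin(p_z) ≈ 14.83°, λ = atan2(p_y, p_x) ≈ 154.17°.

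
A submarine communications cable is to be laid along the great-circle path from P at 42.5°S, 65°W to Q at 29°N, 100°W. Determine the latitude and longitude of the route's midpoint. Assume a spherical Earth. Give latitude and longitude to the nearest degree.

≈ 7°S, 84°W

The haversine formula gives a central angle δ ≈ 1.369 rad (78.4°) between the endpoints.
Interpolate at f = 1/2 with slerp weights a = sin((1−f)δ)/sin δ ≈ 0.645, b = sin(fδ)/sin δ ≈ 0.645.
p = a·p₁ + b·p₂ ≈ (0.103, -0.987, -0.123); φ = arcsin(p_z) ≈ -7.07°, λ = atan2(p_y, p_x) ≈ -84.04°.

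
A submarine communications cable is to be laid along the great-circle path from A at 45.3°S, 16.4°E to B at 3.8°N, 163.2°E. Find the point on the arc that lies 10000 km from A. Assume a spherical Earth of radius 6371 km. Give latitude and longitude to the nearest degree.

From cos δ = sin φ₁ sin φ₂ + cos φ₁ cos φ₂ cos Δλ, the central angle is δ ≈ 2.258 rad (129.4°). The total great-circle distance is δ·R ≈ 2.258 × 6371 ≈ 14386 km, so the target fraction is f = 10000/14386 ≈ 0.695.
Interpolate at f ≈ 0.695 with slerp weights a = sin((1−f)δ)/sin δ ≈ 0.822, b = sin(fδ)/sin δ ≈ 1.294.
p = a·p₁ + b·p₂ ≈ (-0.681, 0.536, -0.498); φ = arcsin(p_z) ≈ -29.90°, λ = atan2(p_y, p_x) ≈ 141.78°.

≈ 30°S, 142°E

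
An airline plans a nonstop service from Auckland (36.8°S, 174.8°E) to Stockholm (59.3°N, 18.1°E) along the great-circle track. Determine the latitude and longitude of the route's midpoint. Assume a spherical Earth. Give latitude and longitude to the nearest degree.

≈ 34°N, 143°E

Write both endpoints as unit vectors p₁, p₂ with components (cos φ cos λ, cos φ sin λ, sin φ).
The central angle between the endpoints is δ = arccos(p₁·p₂) ≈ 2.669 rad (152.9°).
Interpolate at f = 1/2 with slerp weights a = sin((1−f)δ)/sin δ ≈ 2.137, b = sin(fδ)/sin δ ≈ 2.137.
p = a·p₁ + b·p₂ ≈ (-0.667, 0.494, 0.557); φ = arcsin(p_z) ≈ 33.88°, λ = atan2(p_y, p_x) ≈ 143.48°.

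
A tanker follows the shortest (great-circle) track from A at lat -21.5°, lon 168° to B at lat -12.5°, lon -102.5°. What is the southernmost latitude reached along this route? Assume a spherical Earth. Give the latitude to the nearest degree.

≈ -24°

The great circle lies in the plane with unit normal n̂ = (p₁ × p₂)/|p₁ × p₂|.
Here n̂_z ≈ +0.912; the vertex latitude is φ_max = arccos|n̂_z| ≈ 24.2°.
Check via Clairaut: cos φ_max = |cos φ₁| · sin C = cos(21.5°)·sin(101.5°) ≈ 0.912, again giving ≈ 24.2°.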